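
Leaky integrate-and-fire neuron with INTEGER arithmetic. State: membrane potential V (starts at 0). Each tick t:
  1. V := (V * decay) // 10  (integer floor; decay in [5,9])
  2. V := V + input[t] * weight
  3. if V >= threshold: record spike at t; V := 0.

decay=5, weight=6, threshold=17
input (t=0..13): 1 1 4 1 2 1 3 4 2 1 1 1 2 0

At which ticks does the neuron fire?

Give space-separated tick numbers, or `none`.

Answer: 2 6 7 12

Derivation:
t=0: input=1 -> V=6
t=1: input=1 -> V=9
t=2: input=4 -> V=0 FIRE
t=3: input=1 -> V=6
t=4: input=2 -> V=15
t=5: input=1 -> V=13
t=6: input=3 -> V=0 FIRE
t=7: input=4 -> V=0 FIRE
t=8: input=2 -> V=12
t=9: input=1 -> V=12
t=10: input=1 -> V=12
t=11: input=1 -> V=12
t=12: input=2 -> V=0 FIRE
t=13: input=0 -> V=0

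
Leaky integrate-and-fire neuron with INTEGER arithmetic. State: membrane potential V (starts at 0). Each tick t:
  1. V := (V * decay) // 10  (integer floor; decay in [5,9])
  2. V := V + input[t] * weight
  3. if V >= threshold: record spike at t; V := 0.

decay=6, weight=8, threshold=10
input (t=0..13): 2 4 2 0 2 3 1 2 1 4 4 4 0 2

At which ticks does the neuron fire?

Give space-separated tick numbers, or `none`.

t=0: input=2 -> V=0 FIRE
t=1: input=4 -> V=0 FIRE
t=2: input=2 -> V=0 FIRE
t=3: input=0 -> V=0
t=4: input=2 -> V=0 FIRE
t=5: input=3 -> V=0 FIRE
t=6: input=1 -> V=8
t=7: input=2 -> V=0 FIRE
t=8: input=1 -> V=8
t=9: input=4 -> V=0 FIRE
t=10: input=4 -> V=0 FIRE
t=11: input=4 -> V=0 FIRE
t=12: input=0 -> V=0
t=13: input=2 -> V=0 FIRE

Answer: 0 1 2 4 5 7 9 10 11 13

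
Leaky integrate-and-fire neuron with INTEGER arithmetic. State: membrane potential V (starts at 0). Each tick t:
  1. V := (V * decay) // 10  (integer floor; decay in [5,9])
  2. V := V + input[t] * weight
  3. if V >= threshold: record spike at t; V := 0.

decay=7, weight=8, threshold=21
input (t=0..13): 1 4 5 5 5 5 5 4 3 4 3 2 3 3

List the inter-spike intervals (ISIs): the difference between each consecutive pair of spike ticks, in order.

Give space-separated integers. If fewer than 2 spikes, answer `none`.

t=0: input=1 -> V=8
t=1: input=4 -> V=0 FIRE
t=2: input=5 -> V=0 FIRE
t=3: input=5 -> V=0 FIRE
t=4: input=5 -> V=0 FIRE
t=5: input=5 -> V=0 FIRE
t=6: input=5 -> V=0 FIRE
t=7: input=4 -> V=0 FIRE
t=8: input=3 -> V=0 FIRE
t=9: input=4 -> V=0 FIRE
t=10: input=3 -> V=0 FIRE
t=11: input=2 -> V=16
t=12: input=3 -> V=0 FIRE
t=13: input=3 -> V=0 FIRE

Answer: 1 1 1 1 1 1 1 1 1 2 1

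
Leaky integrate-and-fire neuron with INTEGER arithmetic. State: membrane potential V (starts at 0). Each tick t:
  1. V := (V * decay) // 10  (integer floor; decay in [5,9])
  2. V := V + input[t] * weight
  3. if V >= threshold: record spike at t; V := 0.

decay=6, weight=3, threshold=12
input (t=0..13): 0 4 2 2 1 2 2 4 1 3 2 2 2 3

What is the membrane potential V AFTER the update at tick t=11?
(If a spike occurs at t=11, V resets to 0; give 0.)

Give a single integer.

Answer: 6

Derivation:
t=0: input=0 -> V=0
t=1: input=4 -> V=0 FIRE
t=2: input=2 -> V=6
t=3: input=2 -> V=9
t=4: input=1 -> V=8
t=5: input=2 -> V=10
t=6: input=2 -> V=0 FIRE
t=7: input=4 -> V=0 FIRE
t=8: input=1 -> V=3
t=9: input=3 -> V=10
t=10: input=2 -> V=0 FIRE
t=11: input=2 -> V=6
t=12: input=2 -> V=9
t=13: input=3 -> V=0 FIRE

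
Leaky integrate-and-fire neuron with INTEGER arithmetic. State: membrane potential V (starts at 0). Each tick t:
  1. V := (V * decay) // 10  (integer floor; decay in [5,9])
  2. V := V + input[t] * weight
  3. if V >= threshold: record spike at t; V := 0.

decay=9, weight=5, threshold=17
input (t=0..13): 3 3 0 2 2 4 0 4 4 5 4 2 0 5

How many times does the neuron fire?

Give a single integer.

Answer: 8

Derivation:
t=0: input=3 -> V=15
t=1: input=3 -> V=0 FIRE
t=2: input=0 -> V=0
t=3: input=2 -> V=10
t=4: input=2 -> V=0 FIRE
t=5: input=4 -> V=0 FIRE
t=6: input=0 -> V=0
t=7: input=4 -> V=0 FIRE
t=8: input=4 -> V=0 FIRE
t=9: input=5 -> V=0 FIRE
t=10: input=4 -> V=0 FIRE
t=11: input=2 -> V=10
t=12: input=0 -> V=9
t=13: input=5 -> V=0 FIRE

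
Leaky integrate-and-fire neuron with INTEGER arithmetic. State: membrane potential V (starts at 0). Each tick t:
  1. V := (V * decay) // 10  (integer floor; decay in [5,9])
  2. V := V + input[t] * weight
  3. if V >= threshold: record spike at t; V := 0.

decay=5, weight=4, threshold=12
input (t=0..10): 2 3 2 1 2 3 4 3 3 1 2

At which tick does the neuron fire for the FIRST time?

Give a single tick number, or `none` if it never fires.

t=0: input=2 -> V=8
t=1: input=3 -> V=0 FIRE
t=2: input=2 -> V=8
t=3: input=1 -> V=8
t=4: input=2 -> V=0 FIRE
t=5: input=3 -> V=0 FIRE
t=6: input=4 -> V=0 FIRE
t=7: input=3 -> V=0 FIRE
t=8: input=3 -> V=0 FIRE
t=9: input=1 -> V=4
t=10: input=2 -> V=10

Answer: 1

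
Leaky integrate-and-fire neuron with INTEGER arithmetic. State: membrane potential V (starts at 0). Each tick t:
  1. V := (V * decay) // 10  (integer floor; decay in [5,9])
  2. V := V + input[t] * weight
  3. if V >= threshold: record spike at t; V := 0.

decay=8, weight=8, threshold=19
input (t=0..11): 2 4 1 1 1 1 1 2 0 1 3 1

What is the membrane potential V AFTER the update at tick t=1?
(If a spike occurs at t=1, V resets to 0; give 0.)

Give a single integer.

Answer: 0

Derivation:
t=0: input=2 -> V=16
t=1: input=4 -> V=0 FIRE
t=2: input=1 -> V=8
t=3: input=1 -> V=14
t=4: input=1 -> V=0 FIRE
t=5: input=1 -> V=8
t=6: input=1 -> V=14
t=7: input=2 -> V=0 FIRE
t=8: input=0 -> V=0
t=9: input=1 -> V=8
t=10: input=3 -> V=0 FIRE
t=11: input=1 -> V=8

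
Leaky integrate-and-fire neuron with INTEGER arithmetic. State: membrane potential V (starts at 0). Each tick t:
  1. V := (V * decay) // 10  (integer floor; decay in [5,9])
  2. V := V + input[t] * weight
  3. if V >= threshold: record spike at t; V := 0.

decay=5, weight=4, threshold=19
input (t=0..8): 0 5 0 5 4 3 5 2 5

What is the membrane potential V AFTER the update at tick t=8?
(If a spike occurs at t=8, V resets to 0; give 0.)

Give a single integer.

t=0: input=0 -> V=0
t=1: input=5 -> V=0 FIRE
t=2: input=0 -> V=0
t=3: input=5 -> V=0 FIRE
t=4: input=4 -> V=16
t=5: input=3 -> V=0 FIRE
t=6: input=5 -> V=0 FIRE
t=7: input=2 -> V=8
t=8: input=5 -> V=0 FIRE

Answer: 0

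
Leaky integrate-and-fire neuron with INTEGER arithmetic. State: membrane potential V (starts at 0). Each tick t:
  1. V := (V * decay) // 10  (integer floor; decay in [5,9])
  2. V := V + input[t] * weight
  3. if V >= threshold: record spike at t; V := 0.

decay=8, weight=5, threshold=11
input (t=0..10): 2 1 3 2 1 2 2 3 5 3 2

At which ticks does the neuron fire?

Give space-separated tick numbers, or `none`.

t=0: input=2 -> V=10
t=1: input=1 -> V=0 FIRE
t=2: input=3 -> V=0 FIRE
t=3: input=2 -> V=10
t=4: input=1 -> V=0 FIRE
t=5: input=2 -> V=10
t=6: input=2 -> V=0 FIRE
t=7: input=3 -> V=0 FIRE
t=8: input=5 -> V=0 FIRE
t=9: input=3 -> V=0 FIRE
t=10: input=2 -> V=10

Answer: 1 2 4 6 7 8 9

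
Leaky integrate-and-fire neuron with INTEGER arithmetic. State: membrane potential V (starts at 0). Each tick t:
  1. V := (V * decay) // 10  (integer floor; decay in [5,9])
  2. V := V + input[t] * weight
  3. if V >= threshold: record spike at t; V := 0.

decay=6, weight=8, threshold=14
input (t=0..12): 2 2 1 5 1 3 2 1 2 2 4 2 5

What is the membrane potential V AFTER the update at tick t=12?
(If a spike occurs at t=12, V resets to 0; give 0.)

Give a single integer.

t=0: input=2 -> V=0 FIRE
t=1: input=2 -> V=0 FIRE
t=2: input=1 -> V=8
t=3: input=5 -> V=0 FIRE
t=4: input=1 -> V=8
t=5: input=3 -> V=0 FIRE
t=6: input=2 -> V=0 FIRE
t=7: input=1 -> V=8
t=8: input=2 -> V=0 FIRE
t=9: input=2 -> V=0 FIRE
t=10: input=4 -> V=0 FIRE
t=11: input=2 -> V=0 FIRE
t=12: input=5 -> V=0 FIRE

Answer: 0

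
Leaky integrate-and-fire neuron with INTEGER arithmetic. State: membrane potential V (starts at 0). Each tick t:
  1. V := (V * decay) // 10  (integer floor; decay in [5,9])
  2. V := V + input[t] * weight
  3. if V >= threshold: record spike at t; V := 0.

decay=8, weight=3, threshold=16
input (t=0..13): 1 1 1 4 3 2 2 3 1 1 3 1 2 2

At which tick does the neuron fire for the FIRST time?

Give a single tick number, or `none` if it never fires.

t=0: input=1 -> V=3
t=1: input=1 -> V=5
t=2: input=1 -> V=7
t=3: input=4 -> V=0 FIRE
t=4: input=3 -> V=9
t=5: input=2 -> V=13
t=6: input=2 -> V=0 FIRE
t=7: input=3 -> V=9
t=8: input=1 -> V=10
t=9: input=1 -> V=11
t=10: input=3 -> V=0 FIRE
t=11: input=1 -> V=3
t=12: input=2 -> V=8
t=13: input=2 -> V=12

Answer: 3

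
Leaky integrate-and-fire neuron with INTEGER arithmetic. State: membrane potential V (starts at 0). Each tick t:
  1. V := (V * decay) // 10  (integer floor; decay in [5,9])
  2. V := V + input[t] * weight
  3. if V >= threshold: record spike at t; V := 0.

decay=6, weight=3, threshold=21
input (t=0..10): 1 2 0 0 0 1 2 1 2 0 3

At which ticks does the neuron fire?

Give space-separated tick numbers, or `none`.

Answer: none

Derivation:
t=0: input=1 -> V=3
t=1: input=2 -> V=7
t=2: input=0 -> V=4
t=3: input=0 -> V=2
t=4: input=0 -> V=1
t=5: input=1 -> V=3
t=6: input=2 -> V=7
t=7: input=1 -> V=7
t=8: input=2 -> V=10
t=9: input=0 -> V=6
t=10: input=3 -> V=12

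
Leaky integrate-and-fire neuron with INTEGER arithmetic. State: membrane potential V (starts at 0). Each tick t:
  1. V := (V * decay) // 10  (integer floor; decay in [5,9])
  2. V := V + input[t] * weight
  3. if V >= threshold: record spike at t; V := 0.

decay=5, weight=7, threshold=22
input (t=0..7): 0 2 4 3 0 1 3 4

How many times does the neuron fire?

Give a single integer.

t=0: input=0 -> V=0
t=1: input=2 -> V=14
t=2: input=4 -> V=0 FIRE
t=3: input=3 -> V=21
t=4: input=0 -> V=10
t=5: input=1 -> V=12
t=6: input=3 -> V=0 FIRE
t=7: input=4 -> V=0 FIRE

Answer: 3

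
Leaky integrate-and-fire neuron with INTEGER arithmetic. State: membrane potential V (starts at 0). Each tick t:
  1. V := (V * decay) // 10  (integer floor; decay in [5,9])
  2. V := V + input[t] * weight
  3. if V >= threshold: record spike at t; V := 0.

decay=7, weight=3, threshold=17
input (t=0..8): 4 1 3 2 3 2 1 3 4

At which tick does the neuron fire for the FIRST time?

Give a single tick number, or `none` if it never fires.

Answer: 3

Derivation:
t=0: input=4 -> V=12
t=1: input=1 -> V=11
t=2: input=3 -> V=16
t=3: input=2 -> V=0 FIRE
t=4: input=3 -> V=9
t=5: input=2 -> V=12
t=6: input=1 -> V=11
t=7: input=3 -> V=16
t=8: input=4 -> V=0 FIRE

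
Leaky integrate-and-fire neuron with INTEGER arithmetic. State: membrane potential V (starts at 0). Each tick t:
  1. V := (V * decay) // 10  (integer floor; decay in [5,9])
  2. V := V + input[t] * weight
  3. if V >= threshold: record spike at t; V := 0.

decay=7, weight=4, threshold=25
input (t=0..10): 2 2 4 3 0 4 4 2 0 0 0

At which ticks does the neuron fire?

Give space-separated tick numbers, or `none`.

Answer: 2 6

Derivation:
t=0: input=2 -> V=8
t=1: input=2 -> V=13
t=2: input=4 -> V=0 FIRE
t=3: input=3 -> V=12
t=4: input=0 -> V=8
t=5: input=4 -> V=21
t=6: input=4 -> V=0 FIRE
t=7: input=2 -> V=8
t=8: input=0 -> V=5
t=9: input=0 -> V=3
t=10: input=0 -> V=2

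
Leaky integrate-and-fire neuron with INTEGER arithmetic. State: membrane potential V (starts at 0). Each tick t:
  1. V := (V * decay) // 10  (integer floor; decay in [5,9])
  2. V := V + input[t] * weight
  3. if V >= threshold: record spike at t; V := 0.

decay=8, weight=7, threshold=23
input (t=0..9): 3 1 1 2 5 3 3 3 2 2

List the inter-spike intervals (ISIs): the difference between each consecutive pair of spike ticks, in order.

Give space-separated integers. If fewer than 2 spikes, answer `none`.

Answer: 3 2 2

Derivation:
t=0: input=3 -> V=21
t=1: input=1 -> V=0 FIRE
t=2: input=1 -> V=7
t=3: input=2 -> V=19
t=4: input=5 -> V=0 FIRE
t=5: input=3 -> V=21
t=6: input=3 -> V=0 FIRE
t=7: input=3 -> V=21
t=8: input=2 -> V=0 FIRE
t=9: input=2 -> V=14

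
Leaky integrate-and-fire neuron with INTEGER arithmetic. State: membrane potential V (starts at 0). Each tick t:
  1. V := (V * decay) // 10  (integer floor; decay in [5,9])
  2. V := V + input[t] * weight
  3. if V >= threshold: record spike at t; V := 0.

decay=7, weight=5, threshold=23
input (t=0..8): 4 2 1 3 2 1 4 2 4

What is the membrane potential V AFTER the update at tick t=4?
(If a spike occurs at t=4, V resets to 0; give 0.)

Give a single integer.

t=0: input=4 -> V=20
t=1: input=2 -> V=0 FIRE
t=2: input=1 -> V=5
t=3: input=3 -> V=18
t=4: input=2 -> V=22
t=5: input=1 -> V=20
t=6: input=4 -> V=0 FIRE
t=7: input=2 -> V=10
t=8: input=4 -> V=0 FIRE

Answer: 22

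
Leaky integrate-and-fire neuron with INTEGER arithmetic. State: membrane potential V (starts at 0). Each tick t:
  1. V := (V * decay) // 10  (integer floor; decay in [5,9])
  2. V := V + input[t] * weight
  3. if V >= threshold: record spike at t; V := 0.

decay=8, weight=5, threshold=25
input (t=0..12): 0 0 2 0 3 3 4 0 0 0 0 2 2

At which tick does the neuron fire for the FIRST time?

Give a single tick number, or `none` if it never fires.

Answer: 5

Derivation:
t=0: input=0 -> V=0
t=1: input=0 -> V=0
t=2: input=2 -> V=10
t=3: input=0 -> V=8
t=4: input=3 -> V=21
t=5: input=3 -> V=0 FIRE
t=6: input=4 -> V=20
t=7: input=0 -> V=16
t=8: input=0 -> V=12
t=9: input=0 -> V=9
t=10: input=0 -> V=7
t=11: input=2 -> V=15
t=12: input=2 -> V=22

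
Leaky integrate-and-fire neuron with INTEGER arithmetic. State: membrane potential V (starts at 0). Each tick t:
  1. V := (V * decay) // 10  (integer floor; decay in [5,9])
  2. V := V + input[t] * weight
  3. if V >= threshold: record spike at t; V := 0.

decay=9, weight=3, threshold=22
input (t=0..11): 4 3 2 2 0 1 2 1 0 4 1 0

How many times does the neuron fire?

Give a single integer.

Answer: 1

Derivation:
t=0: input=4 -> V=12
t=1: input=3 -> V=19
t=2: input=2 -> V=0 FIRE
t=3: input=2 -> V=6
t=4: input=0 -> V=5
t=5: input=1 -> V=7
t=6: input=2 -> V=12
t=7: input=1 -> V=13
t=8: input=0 -> V=11
t=9: input=4 -> V=21
t=10: input=1 -> V=21
t=11: input=0 -> V=18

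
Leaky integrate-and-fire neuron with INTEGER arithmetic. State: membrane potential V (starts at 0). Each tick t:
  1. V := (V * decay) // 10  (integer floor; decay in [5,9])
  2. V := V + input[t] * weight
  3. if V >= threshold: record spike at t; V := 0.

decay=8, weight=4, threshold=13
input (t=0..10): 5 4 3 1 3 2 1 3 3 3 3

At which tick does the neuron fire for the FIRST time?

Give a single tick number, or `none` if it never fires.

t=0: input=5 -> V=0 FIRE
t=1: input=4 -> V=0 FIRE
t=2: input=3 -> V=12
t=3: input=1 -> V=0 FIRE
t=4: input=3 -> V=12
t=5: input=2 -> V=0 FIRE
t=6: input=1 -> V=4
t=7: input=3 -> V=0 FIRE
t=8: input=3 -> V=12
t=9: input=3 -> V=0 FIRE
t=10: input=3 -> V=12

Answer: 0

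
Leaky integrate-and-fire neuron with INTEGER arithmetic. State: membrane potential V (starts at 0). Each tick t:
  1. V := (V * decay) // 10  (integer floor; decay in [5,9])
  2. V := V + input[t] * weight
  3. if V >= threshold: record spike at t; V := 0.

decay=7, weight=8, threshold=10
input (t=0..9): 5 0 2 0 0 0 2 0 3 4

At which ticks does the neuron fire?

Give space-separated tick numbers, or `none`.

Answer: 0 2 6 8 9

Derivation:
t=0: input=5 -> V=0 FIRE
t=1: input=0 -> V=0
t=2: input=2 -> V=0 FIRE
t=3: input=0 -> V=0
t=4: input=0 -> V=0
t=5: input=0 -> V=0
t=6: input=2 -> V=0 FIRE
t=7: input=0 -> V=0
t=8: input=3 -> V=0 FIRE
t=9: input=4 -> V=0 FIRE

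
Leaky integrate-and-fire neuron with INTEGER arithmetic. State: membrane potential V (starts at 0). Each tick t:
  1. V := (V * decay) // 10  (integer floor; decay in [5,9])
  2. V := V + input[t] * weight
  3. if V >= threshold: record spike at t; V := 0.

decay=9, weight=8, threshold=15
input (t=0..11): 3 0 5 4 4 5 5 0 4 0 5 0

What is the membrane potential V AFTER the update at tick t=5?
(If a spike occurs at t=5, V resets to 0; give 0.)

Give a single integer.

t=0: input=3 -> V=0 FIRE
t=1: input=0 -> V=0
t=2: input=5 -> V=0 FIRE
t=3: input=4 -> V=0 FIRE
t=4: input=4 -> V=0 FIRE
t=5: input=5 -> V=0 FIRE
t=6: input=5 -> V=0 FIRE
t=7: input=0 -> V=0
t=8: input=4 -> V=0 FIRE
t=9: input=0 -> V=0
t=10: input=5 -> V=0 FIRE
t=11: input=0 -> V=0

Answer: 0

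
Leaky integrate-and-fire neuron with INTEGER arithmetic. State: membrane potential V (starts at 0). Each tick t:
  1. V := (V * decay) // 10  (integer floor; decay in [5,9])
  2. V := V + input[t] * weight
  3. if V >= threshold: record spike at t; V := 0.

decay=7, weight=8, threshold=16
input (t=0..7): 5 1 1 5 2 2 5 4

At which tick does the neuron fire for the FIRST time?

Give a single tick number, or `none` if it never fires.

t=0: input=5 -> V=0 FIRE
t=1: input=1 -> V=8
t=2: input=1 -> V=13
t=3: input=5 -> V=0 FIRE
t=4: input=2 -> V=0 FIRE
t=5: input=2 -> V=0 FIRE
t=6: input=5 -> V=0 FIRE
t=7: input=4 -> V=0 FIRE

Answer: 0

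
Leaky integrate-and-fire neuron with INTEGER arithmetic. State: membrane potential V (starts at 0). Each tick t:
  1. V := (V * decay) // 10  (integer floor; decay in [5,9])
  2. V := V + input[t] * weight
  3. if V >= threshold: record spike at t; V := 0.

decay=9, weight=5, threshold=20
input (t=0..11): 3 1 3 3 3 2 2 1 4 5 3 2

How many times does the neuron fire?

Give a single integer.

Answer: 6

Derivation:
t=0: input=3 -> V=15
t=1: input=1 -> V=18
t=2: input=3 -> V=0 FIRE
t=3: input=3 -> V=15
t=4: input=3 -> V=0 FIRE
t=5: input=2 -> V=10
t=6: input=2 -> V=19
t=7: input=1 -> V=0 FIRE
t=8: input=4 -> V=0 FIRE
t=9: input=5 -> V=0 FIRE
t=10: input=3 -> V=15
t=11: input=2 -> V=0 FIRE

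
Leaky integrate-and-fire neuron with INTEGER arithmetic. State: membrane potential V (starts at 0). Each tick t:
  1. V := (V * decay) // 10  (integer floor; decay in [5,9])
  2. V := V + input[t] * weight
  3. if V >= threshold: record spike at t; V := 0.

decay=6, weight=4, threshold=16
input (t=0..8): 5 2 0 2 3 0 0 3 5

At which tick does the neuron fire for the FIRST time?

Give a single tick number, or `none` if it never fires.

t=0: input=5 -> V=0 FIRE
t=1: input=2 -> V=8
t=2: input=0 -> V=4
t=3: input=2 -> V=10
t=4: input=3 -> V=0 FIRE
t=5: input=0 -> V=0
t=6: input=0 -> V=0
t=7: input=3 -> V=12
t=8: input=5 -> V=0 FIRE

Answer: 0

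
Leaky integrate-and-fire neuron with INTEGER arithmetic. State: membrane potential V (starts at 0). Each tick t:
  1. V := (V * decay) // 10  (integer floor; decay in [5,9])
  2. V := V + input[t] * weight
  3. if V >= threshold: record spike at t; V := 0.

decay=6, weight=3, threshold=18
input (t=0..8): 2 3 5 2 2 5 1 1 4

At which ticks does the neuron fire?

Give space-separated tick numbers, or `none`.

Answer: 2 5

Derivation:
t=0: input=2 -> V=6
t=1: input=3 -> V=12
t=2: input=5 -> V=0 FIRE
t=3: input=2 -> V=6
t=4: input=2 -> V=9
t=5: input=5 -> V=0 FIRE
t=6: input=1 -> V=3
t=7: input=1 -> V=4
t=8: input=4 -> V=14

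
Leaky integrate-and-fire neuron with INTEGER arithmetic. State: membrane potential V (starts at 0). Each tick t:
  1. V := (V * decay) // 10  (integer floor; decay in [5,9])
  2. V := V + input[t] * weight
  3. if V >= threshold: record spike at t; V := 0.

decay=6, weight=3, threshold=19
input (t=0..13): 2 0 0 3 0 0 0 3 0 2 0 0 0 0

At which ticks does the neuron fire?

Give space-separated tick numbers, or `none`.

t=0: input=2 -> V=6
t=1: input=0 -> V=3
t=2: input=0 -> V=1
t=3: input=3 -> V=9
t=4: input=0 -> V=5
t=5: input=0 -> V=3
t=6: input=0 -> V=1
t=7: input=3 -> V=9
t=8: input=0 -> V=5
t=9: input=2 -> V=9
t=10: input=0 -> V=5
t=11: input=0 -> V=3
t=12: input=0 -> V=1
t=13: input=0 -> V=0

Answer: none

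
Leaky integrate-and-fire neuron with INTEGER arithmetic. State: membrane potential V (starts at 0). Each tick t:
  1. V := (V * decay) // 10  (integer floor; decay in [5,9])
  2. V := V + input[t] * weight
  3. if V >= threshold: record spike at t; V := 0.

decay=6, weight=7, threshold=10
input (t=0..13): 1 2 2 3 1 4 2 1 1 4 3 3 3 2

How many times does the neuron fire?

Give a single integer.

t=0: input=1 -> V=7
t=1: input=2 -> V=0 FIRE
t=2: input=2 -> V=0 FIRE
t=3: input=3 -> V=0 FIRE
t=4: input=1 -> V=7
t=5: input=4 -> V=0 FIRE
t=6: input=2 -> V=0 FIRE
t=7: input=1 -> V=7
t=8: input=1 -> V=0 FIRE
t=9: input=4 -> V=0 FIRE
t=10: input=3 -> V=0 FIRE
t=11: input=3 -> V=0 FIRE
t=12: input=3 -> V=0 FIRE
t=13: input=2 -> V=0 FIRE

Answer: 11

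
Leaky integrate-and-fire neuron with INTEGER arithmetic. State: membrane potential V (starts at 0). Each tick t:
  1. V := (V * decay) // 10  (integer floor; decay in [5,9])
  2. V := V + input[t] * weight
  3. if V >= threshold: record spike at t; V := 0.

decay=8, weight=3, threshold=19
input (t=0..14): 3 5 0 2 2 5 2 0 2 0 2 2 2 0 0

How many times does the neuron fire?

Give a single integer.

t=0: input=3 -> V=9
t=1: input=5 -> V=0 FIRE
t=2: input=0 -> V=0
t=3: input=2 -> V=6
t=4: input=2 -> V=10
t=5: input=5 -> V=0 FIRE
t=6: input=2 -> V=6
t=7: input=0 -> V=4
t=8: input=2 -> V=9
t=9: input=0 -> V=7
t=10: input=2 -> V=11
t=11: input=2 -> V=14
t=12: input=2 -> V=17
t=13: input=0 -> V=13
t=14: input=0 -> V=10

Answer: 2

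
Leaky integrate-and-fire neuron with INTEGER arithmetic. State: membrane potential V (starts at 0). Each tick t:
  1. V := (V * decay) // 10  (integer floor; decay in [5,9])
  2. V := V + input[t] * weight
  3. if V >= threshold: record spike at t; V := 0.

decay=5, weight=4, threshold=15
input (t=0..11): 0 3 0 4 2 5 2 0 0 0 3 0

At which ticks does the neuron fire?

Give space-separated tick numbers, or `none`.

Answer: 3 5

Derivation:
t=0: input=0 -> V=0
t=1: input=3 -> V=12
t=2: input=0 -> V=6
t=3: input=4 -> V=0 FIRE
t=4: input=2 -> V=8
t=5: input=5 -> V=0 FIRE
t=6: input=2 -> V=8
t=7: input=0 -> V=4
t=8: input=0 -> V=2
t=9: input=0 -> V=1
t=10: input=3 -> V=12
t=11: input=0 -> V=6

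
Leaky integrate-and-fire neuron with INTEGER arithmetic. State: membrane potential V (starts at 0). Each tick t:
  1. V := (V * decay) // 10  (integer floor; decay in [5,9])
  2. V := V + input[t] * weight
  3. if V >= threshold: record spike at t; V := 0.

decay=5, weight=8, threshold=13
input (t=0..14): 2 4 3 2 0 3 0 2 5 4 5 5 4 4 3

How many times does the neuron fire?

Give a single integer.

t=0: input=2 -> V=0 FIRE
t=1: input=4 -> V=0 FIRE
t=2: input=3 -> V=0 FIRE
t=3: input=2 -> V=0 FIRE
t=4: input=0 -> V=0
t=5: input=3 -> V=0 FIRE
t=6: input=0 -> V=0
t=7: input=2 -> V=0 FIRE
t=8: input=5 -> V=0 FIRE
t=9: input=4 -> V=0 FIRE
t=10: input=5 -> V=0 FIRE
t=11: input=5 -> V=0 FIRE
t=12: input=4 -> V=0 FIRE
t=13: input=4 -> V=0 FIRE
t=14: input=3 -> V=0 FIRE

Answer: 13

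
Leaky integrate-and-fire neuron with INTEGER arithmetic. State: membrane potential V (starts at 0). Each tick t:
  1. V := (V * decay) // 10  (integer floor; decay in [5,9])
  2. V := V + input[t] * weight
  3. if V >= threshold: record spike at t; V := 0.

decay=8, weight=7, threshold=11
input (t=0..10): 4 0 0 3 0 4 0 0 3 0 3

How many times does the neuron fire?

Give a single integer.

t=0: input=4 -> V=0 FIRE
t=1: input=0 -> V=0
t=2: input=0 -> V=0
t=3: input=3 -> V=0 FIRE
t=4: input=0 -> V=0
t=5: input=4 -> V=0 FIRE
t=6: input=0 -> V=0
t=7: input=0 -> V=0
t=8: input=3 -> V=0 FIRE
t=9: input=0 -> V=0
t=10: input=3 -> V=0 FIRE

Answer: 5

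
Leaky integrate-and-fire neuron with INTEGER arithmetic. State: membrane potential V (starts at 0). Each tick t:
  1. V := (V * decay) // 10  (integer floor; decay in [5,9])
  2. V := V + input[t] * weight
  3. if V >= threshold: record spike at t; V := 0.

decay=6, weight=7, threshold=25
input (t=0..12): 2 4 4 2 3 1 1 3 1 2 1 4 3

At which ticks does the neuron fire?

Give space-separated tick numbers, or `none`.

t=0: input=2 -> V=14
t=1: input=4 -> V=0 FIRE
t=2: input=4 -> V=0 FIRE
t=3: input=2 -> V=14
t=4: input=3 -> V=0 FIRE
t=5: input=1 -> V=7
t=6: input=1 -> V=11
t=7: input=3 -> V=0 FIRE
t=8: input=1 -> V=7
t=9: input=2 -> V=18
t=10: input=1 -> V=17
t=11: input=4 -> V=0 FIRE
t=12: input=3 -> V=21

Answer: 1 2 4 7 11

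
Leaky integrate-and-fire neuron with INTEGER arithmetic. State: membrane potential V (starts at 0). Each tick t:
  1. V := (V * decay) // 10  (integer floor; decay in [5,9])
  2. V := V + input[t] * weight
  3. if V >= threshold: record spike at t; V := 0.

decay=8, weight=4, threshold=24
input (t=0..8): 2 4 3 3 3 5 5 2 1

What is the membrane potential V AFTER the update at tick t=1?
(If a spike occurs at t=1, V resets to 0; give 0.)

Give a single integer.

t=0: input=2 -> V=8
t=1: input=4 -> V=22
t=2: input=3 -> V=0 FIRE
t=3: input=3 -> V=12
t=4: input=3 -> V=21
t=5: input=5 -> V=0 FIRE
t=6: input=5 -> V=20
t=7: input=2 -> V=0 FIRE
t=8: input=1 -> V=4

Answer: 22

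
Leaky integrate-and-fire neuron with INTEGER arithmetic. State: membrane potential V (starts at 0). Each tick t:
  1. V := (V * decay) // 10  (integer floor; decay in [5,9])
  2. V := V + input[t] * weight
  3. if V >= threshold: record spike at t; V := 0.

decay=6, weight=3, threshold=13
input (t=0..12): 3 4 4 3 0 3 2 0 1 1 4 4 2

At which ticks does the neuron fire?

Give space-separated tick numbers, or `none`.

t=0: input=3 -> V=9
t=1: input=4 -> V=0 FIRE
t=2: input=4 -> V=12
t=3: input=3 -> V=0 FIRE
t=4: input=0 -> V=0
t=5: input=3 -> V=9
t=6: input=2 -> V=11
t=7: input=0 -> V=6
t=8: input=1 -> V=6
t=9: input=1 -> V=6
t=10: input=4 -> V=0 FIRE
t=11: input=4 -> V=12
t=12: input=2 -> V=0 FIRE

Answer: 1 3 10 12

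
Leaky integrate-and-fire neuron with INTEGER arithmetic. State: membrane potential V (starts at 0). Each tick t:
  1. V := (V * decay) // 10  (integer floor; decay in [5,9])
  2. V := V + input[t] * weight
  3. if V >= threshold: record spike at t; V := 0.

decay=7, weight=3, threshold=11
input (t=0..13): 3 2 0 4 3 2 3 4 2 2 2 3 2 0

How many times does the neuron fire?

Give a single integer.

Answer: 6

Derivation:
t=0: input=3 -> V=9
t=1: input=2 -> V=0 FIRE
t=2: input=0 -> V=0
t=3: input=4 -> V=0 FIRE
t=4: input=3 -> V=9
t=5: input=2 -> V=0 FIRE
t=6: input=3 -> V=9
t=7: input=4 -> V=0 FIRE
t=8: input=2 -> V=6
t=9: input=2 -> V=10
t=10: input=2 -> V=0 FIRE
t=11: input=3 -> V=9
t=12: input=2 -> V=0 FIRE
t=13: input=0 -> V=0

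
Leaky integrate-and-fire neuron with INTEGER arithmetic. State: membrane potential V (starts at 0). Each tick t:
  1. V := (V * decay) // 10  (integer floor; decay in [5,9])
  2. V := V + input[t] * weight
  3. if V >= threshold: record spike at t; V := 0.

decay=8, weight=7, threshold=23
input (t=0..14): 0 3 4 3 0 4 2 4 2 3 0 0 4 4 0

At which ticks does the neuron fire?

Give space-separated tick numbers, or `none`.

Answer: 2 5 7 9 12 13

Derivation:
t=0: input=0 -> V=0
t=1: input=3 -> V=21
t=2: input=4 -> V=0 FIRE
t=3: input=3 -> V=21
t=4: input=0 -> V=16
t=5: input=4 -> V=0 FIRE
t=6: input=2 -> V=14
t=7: input=4 -> V=0 FIRE
t=8: input=2 -> V=14
t=9: input=3 -> V=0 FIRE
t=10: input=0 -> V=0
t=11: input=0 -> V=0
t=12: input=4 -> V=0 FIRE
t=13: input=4 -> V=0 FIRE
t=14: input=0 -> V=0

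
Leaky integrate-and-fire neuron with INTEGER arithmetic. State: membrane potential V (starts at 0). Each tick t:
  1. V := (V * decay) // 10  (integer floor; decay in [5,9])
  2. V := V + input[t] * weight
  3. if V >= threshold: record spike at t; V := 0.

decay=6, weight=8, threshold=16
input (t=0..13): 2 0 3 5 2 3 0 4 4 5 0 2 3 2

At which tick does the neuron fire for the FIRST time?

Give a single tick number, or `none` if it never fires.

t=0: input=2 -> V=0 FIRE
t=1: input=0 -> V=0
t=2: input=3 -> V=0 FIRE
t=3: input=5 -> V=0 FIRE
t=4: input=2 -> V=0 FIRE
t=5: input=3 -> V=0 FIRE
t=6: input=0 -> V=0
t=7: input=4 -> V=0 FIRE
t=8: input=4 -> V=0 FIRE
t=9: input=5 -> V=0 FIRE
t=10: input=0 -> V=0
t=11: input=2 -> V=0 FIRE
t=12: input=3 -> V=0 FIRE
t=13: input=2 -> V=0 FIRE

Answer: 0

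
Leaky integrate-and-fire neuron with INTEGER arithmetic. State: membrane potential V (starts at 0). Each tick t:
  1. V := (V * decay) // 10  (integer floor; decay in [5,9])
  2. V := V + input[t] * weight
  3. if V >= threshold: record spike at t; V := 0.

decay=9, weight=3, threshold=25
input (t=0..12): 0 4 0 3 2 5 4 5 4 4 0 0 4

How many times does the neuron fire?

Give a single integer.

t=0: input=0 -> V=0
t=1: input=4 -> V=12
t=2: input=0 -> V=10
t=3: input=3 -> V=18
t=4: input=2 -> V=22
t=5: input=5 -> V=0 FIRE
t=6: input=4 -> V=12
t=7: input=5 -> V=0 FIRE
t=8: input=4 -> V=12
t=9: input=4 -> V=22
t=10: input=0 -> V=19
t=11: input=0 -> V=17
t=12: input=4 -> V=0 FIRE

Answer: 3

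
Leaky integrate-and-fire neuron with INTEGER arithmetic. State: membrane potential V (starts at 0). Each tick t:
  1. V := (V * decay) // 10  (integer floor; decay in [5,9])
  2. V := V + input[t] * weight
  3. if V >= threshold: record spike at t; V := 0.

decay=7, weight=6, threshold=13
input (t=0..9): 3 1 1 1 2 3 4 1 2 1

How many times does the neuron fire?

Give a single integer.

Answer: 5

Derivation:
t=0: input=3 -> V=0 FIRE
t=1: input=1 -> V=6
t=2: input=1 -> V=10
t=3: input=1 -> V=0 FIRE
t=4: input=2 -> V=12
t=5: input=3 -> V=0 FIRE
t=6: input=4 -> V=0 FIRE
t=7: input=1 -> V=6
t=8: input=2 -> V=0 FIRE
t=9: input=1 -> V=6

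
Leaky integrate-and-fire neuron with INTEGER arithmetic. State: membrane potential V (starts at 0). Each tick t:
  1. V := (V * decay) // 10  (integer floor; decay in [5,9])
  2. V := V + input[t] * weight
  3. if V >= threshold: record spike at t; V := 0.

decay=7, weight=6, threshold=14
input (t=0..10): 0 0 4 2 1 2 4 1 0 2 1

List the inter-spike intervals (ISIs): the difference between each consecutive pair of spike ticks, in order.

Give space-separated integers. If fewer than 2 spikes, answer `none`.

Answer: 2 2 3

Derivation:
t=0: input=0 -> V=0
t=1: input=0 -> V=0
t=2: input=4 -> V=0 FIRE
t=3: input=2 -> V=12
t=4: input=1 -> V=0 FIRE
t=5: input=2 -> V=12
t=6: input=4 -> V=0 FIRE
t=7: input=1 -> V=6
t=8: input=0 -> V=4
t=9: input=2 -> V=0 FIRE
t=10: input=1 -> V=6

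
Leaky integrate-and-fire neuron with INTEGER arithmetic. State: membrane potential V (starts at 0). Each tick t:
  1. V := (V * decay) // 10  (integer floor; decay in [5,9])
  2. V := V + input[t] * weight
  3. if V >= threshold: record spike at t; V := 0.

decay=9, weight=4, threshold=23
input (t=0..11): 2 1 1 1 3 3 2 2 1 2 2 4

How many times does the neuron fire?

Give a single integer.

t=0: input=2 -> V=8
t=1: input=1 -> V=11
t=2: input=1 -> V=13
t=3: input=1 -> V=15
t=4: input=3 -> V=0 FIRE
t=5: input=3 -> V=12
t=6: input=2 -> V=18
t=7: input=2 -> V=0 FIRE
t=8: input=1 -> V=4
t=9: input=2 -> V=11
t=10: input=2 -> V=17
t=11: input=4 -> V=0 FIRE

Answer: 3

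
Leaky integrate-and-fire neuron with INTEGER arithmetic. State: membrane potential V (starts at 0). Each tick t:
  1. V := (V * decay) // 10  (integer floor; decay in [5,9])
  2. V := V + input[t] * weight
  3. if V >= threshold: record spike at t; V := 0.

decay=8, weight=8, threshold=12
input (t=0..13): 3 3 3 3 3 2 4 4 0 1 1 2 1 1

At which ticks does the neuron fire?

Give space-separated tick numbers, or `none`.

Answer: 0 1 2 3 4 5 6 7 10 11 13

Derivation:
t=0: input=3 -> V=0 FIRE
t=1: input=3 -> V=0 FIRE
t=2: input=3 -> V=0 FIRE
t=3: input=3 -> V=0 FIRE
t=4: input=3 -> V=0 FIRE
t=5: input=2 -> V=0 FIRE
t=6: input=4 -> V=0 FIRE
t=7: input=4 -> V=0 FIRE
t=8: input=0 -> V=0
t=9: input=1 -> V=8
t=10: input=1 -> V=0 FIRE
t=11: input=2 -> V=0 FIRE
t=12: input=1 -> V=8
t=13: input=1 -> V=0 FIRE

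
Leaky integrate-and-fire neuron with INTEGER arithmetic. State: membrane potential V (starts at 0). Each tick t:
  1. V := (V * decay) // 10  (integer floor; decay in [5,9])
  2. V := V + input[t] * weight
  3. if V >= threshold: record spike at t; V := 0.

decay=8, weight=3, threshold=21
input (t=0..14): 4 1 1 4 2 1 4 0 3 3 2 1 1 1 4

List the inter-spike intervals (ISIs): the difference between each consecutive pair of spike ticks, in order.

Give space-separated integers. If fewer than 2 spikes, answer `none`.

t=0: input=4 -> V=12
t=1: input=1 -> V=12
t=2: input=1 -> V=12
t=3: input=4 -> V=0 FIRE
t=4: input=2 -> V=6
t=5: input=1 -> V=7
t=6: input=4 -> V=17
t=7: input=0 -> V=13
t=8: input=3 -> V=19
t=9: input=3 -> V=0 FIRE
t=10: input=2 -> V=6
t=11: input=1 -> V=7
t=12: input=1 -> V=8
t=13: input=1 -> V=9
t=14: input=4 -> V=19

Answer: 6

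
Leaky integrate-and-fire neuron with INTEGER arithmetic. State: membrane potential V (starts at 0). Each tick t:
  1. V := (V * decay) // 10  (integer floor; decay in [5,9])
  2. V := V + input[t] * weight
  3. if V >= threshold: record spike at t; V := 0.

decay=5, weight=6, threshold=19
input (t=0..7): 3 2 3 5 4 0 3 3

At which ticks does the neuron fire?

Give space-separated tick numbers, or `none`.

t=0: input=3 -> V=18
t=1: input=2 -> V=0 FIRE
t=2: input=3 -> V=18
t=3: input=5 -> V=0 FIRE
t=4: input=4 -> V=0 FIRE
t=5: input=0 -> V=0
t=6: input=3 -> V=18
t=7: input=3 -> V=0 FIRE

Answer: 1 3 4 7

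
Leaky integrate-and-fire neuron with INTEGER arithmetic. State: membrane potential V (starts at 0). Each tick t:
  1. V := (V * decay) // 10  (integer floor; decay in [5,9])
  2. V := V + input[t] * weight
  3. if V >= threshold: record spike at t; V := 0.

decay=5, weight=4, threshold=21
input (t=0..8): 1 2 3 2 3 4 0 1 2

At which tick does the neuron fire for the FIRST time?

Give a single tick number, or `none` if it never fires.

t=0: input=1 -> V=4
t=1: input=2 -> V=10
t=2: input=3 -> V=17
t=3: input=2 -> V=16
t=4: input=3 -> V=20
t=5: input=4 -> V=0 FIRE
t=6: input=0 -> V=0
t=7: input=1 -> V=4
t=8: input=2 -> V=10

Answer: 5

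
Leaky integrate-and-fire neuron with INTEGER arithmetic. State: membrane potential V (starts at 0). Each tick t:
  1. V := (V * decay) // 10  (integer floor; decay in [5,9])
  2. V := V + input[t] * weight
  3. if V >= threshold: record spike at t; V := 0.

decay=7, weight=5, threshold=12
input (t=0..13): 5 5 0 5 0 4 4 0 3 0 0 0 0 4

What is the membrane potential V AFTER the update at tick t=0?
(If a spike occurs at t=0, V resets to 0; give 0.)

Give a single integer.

t=0: input=5 -> V=0 FIRE
t=1: input=5 -> V=0 FIRE
t=2: input=0 -> V=0
t=3: input=5 -> V=0 FIRE
t=4: input=0 -> V=0
t=5: input=4 -> V=0 FIRE
t=6: input=4 -> V=0 FIRE
t=7: input=0 -> V=0
t=8: input=3 -> V=0 FIRE
t=9: input=0 -> V=0
t=10: input=0 -> V=0
t=11: input=0 -> V=0
t=12: input=0 -> V=0
t=13: input=4 -> V=0 FIRE

Answer: 0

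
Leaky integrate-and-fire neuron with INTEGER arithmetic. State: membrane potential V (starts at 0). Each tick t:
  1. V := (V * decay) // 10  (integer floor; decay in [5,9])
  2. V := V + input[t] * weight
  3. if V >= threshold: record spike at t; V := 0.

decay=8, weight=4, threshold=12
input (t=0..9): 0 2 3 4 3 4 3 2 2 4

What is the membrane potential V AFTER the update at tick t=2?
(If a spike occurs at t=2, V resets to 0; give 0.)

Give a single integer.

t=0: input=0 -> V=0
t=1: input=2 -> V=8
t=2: input=3 -> V=0 FIRE
t=3: input=4 -> V=0 FIRE
t=4: input=3 -> V=0 FIRE
t=5: input=4 -> V=0 FIRE
t=6: input=3 -> V=0 FIRE
t=7: input=2 -> V=8
t=8: input=2 -> V=0 FIRE
t=9: input=4 -> V=0 FIRE

Answer: 0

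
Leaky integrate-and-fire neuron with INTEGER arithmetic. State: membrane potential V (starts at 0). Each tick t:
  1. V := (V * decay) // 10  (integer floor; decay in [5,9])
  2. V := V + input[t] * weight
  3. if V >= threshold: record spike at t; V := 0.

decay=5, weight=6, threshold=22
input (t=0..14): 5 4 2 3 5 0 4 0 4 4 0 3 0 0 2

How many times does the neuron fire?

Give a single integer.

Answer: 7

Derivation:
t=0: input=5 -> V=0 FIRE
t=1: input=4 -> V=0 FIRE
t=2: input=2 -> V=12
t=3: input=3 -> V=0 FIRE
t=4: input=5 -> V=0 FIRE
t=5: input=0 -> V=0
t=6: input=4 -> V=0 FIRE
t=7: input=0 -> V=0
t=8: input=4 -> V=0 FIRE
t=9: input=4 -> V=0 FIRE
t=10: input=0 -> V=0
t=11: input=3 -> V=18
t=12: input=0 -> V=9
t=13: input=0 -> V=4
t=14: input=2 -> V=14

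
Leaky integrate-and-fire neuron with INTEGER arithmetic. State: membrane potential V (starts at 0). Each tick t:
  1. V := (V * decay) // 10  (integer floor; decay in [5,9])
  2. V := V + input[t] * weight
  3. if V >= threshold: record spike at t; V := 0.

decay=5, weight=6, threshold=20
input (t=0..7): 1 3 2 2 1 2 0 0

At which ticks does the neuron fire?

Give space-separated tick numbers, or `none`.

t=0: input=1 -> V=6
t=1: input=3 -> V=0 FIRE
t=2: input=2 -> V=12
t=3: input=2 -> V=18
t=4: input=1 -> V=15
t=5: input=2 -> V=19
t=6: input=0 -> V=9
t=7: input=0 -> V=4

Answer: 1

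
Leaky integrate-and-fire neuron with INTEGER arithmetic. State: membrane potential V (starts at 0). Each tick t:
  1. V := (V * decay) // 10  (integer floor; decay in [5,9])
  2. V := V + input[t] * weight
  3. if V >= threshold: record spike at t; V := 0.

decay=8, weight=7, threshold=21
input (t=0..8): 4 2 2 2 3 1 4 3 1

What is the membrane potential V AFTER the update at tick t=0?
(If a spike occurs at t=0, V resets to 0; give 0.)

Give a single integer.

t=0: input=4 -> V=0 FIRE
t=1: input=2 -> V=14
t=2: input=2 -> V=0 FIRE
t=3: input=2 -> V=14
t=4: input=3 -> V=0 FIRE
t=5: input=1 -> V=7
t=6: input=4 -> V=0 FIRE
t=7: input=3 -> V=0 FIRE
t=8: input=1 -> V=7

Answer: 0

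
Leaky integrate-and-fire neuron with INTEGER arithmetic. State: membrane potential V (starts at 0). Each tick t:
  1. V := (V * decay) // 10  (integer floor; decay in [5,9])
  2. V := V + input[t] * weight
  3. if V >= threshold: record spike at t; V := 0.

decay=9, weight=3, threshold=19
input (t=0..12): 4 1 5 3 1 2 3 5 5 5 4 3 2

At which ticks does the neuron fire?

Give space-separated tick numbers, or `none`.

Answer: 2 6 8 10

Derivation:
t=0: input=4 -> V=12
t=1: input=1 -> V=13
t=2: input=5 -> V=0 FIRE
t=3: input=3 -> V=9
t=4: input=1 -> V=11
t=5: input=2 -> V=15
t=6: input=3 -> V=0 FIRE
t=7: input=5 -> V=15
t=8: input=5 -> V=0 FIRE
t=9: input=5 -> V=15
t=10: input=4 -> V=0 FIRE
t=11: input=3 -> V=9
t=12: input=2 -> V=14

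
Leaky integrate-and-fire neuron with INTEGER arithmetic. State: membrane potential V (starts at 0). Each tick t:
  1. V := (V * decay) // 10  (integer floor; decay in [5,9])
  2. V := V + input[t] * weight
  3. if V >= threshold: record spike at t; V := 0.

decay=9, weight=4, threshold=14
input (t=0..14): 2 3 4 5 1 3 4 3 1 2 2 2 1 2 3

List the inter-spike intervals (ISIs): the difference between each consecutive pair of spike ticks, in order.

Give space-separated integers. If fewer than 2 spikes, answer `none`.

Answer: 1 1 2 1 2 2 3

Derivation:
t=0: input=2 -> V=8
t=1: input=3 -> V=0 FIRE
t=2: input=4 -> V=0 FIRE
t=3: input=5 -> V=0 FIRE
t=4: input=1 -> V=4
t=5: input=3 -> V=0 FIRE
t=6: input=4 -> V=0 FIRE
t=7: input=3 -> V=12
t=8: input=1 -> V=0 FIRE
t=9: input=2 -> V=8
t=10: input=2 -> V=0 FIRE
t=11: input=2 -> V=8
t=12: input=1 -> V=11
t=13: input=2 -> V=0 FIRE
t=14: input=3 -> V=12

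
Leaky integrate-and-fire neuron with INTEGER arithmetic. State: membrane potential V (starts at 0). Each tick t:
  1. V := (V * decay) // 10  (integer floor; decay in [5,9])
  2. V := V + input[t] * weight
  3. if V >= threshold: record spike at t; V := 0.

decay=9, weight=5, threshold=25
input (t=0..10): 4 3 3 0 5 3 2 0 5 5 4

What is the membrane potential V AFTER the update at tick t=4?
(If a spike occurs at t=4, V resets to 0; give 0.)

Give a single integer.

Answer: 0

Derivation:
t=0: input=4 -> V=20
t=1: input=3 -> V=0 FIRE
t=2: input=3 -> V=15
t=3: input=0 -> V=13
t=4: input=5 -> V=0 FIRE
t=5: input=3 -> V=15
t=6: input=2 -> V=23
t=7: input=0 -> V=20
t=8: input=5 -> V=0 FIRE
t=9: input=5 -> V=0 FIRE
t=10: input=4 -> V=20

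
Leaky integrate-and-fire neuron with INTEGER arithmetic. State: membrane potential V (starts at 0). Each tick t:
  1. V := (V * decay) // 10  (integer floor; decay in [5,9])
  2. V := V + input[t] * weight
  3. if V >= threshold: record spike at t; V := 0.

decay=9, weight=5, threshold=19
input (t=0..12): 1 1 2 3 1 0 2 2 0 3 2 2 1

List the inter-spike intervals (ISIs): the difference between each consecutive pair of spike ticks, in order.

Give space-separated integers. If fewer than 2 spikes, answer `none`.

Answer: 4 3

Derivation:
t=0: input=1 -> V=5
t=1: input=1 -> V=9
t=2: input=2 -> V=18
t=3: input=3 -> V=0 FIRE
t=4: input=1 -> V=5
t=5: input=0 -> V=4
t=6: input=2 -> V=13
t=7: input=2 -> V=0 FIRE
t=8: input=0 -> V=0
t=9: input=3 -> V=15
t=10: input=2 -> V=0 FIRE
t=11: input=2 -> V=10
t=12: input=1 -> V=14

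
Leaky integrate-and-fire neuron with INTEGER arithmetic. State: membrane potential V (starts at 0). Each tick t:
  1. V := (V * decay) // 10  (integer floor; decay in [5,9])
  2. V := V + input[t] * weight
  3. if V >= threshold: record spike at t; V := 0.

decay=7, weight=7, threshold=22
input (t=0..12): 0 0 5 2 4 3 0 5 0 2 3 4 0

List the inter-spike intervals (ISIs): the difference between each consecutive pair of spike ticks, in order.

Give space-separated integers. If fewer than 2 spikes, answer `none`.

Answer: 2 3 3 1

Derivation:
t=0: input=0 -> V=0
t=1: input=0 -> V=0
t=2: input=5 -> V=0 FIRE
t=3: input=2 -> V=14
t=4: input=4 -> V=0 FIRE
t=5: input=3 -> V=21
t=6: input=0 -> V=14
t=7: input=5 -> V=0 FIRE
t=8: input=0 -> V=0
t=9: input=2 -> V=14
t=10: input=3 -> V=0 FIRE
t=11: input=4 -> V=0 FIRE
t=12: input=0 -> V=0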